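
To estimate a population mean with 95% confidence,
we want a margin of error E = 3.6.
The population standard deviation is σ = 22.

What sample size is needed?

Answer: n = 144

Derivation:
z_0.025 = 1.960
n = (z×σ/E)² = (1.960×22/3.6)²
n = 143.4672
Round up: n = 144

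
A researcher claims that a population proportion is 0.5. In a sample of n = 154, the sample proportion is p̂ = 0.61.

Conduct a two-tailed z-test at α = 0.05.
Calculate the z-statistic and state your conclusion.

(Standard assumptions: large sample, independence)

H₀: p = 0.5, H₁: p ≠ 0.5
Standard error: SE = √(p₀(1-p₀)/n) = √(0.5×0.5/154) = 0.040291
z-statistic: z = (p̂ - p₀)/SE = (0.61 - 0.5)/0.040291 = 2.7301
Critical value: z_0.025 = ±1.960
p-value = 0.0063
Decision: reject H₀ at α = 0.05

Answer: z = 2.7301, reject H₀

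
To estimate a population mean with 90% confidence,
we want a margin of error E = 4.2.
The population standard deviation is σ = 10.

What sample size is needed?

Answer: n = 16

Derivation:
z_0.05 = 1.645
n = (z×σ/E)² = (1.645×10/4.2)²
n = 15.3403
Round up: n = 16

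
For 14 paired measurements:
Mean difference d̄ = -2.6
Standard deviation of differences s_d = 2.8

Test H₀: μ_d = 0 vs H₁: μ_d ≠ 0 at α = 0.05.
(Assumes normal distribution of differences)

df = n - 1 = 13
SE = s_d/√n = 2.8/√14 = 0.7483
t = d̄/SE = -2.6/0.7483 = -3.4745
Critical value: t_{0.025,13} = ±2.160
p-value ≈ 0.0041
Decision: reject H₀

Answer: t = -3.4745, reject H₀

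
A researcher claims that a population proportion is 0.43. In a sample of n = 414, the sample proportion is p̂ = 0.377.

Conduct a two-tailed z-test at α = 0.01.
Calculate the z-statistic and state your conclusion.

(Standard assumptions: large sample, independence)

Answer: z = -2.1782, fail to reject H₀

Derivation:
H₀: p = 0.43, H₁: p ≠ 0.43
Standard error: SE = √(p₀(1-p₀)/n) = √(0.43×0.57/414) = 0.024332
z-statistic: z = (p̂ - p₀)/SE = (0.377 - 0.43)/0.024332 = -2.1782
Critical value: z_0.005 = ±2.576
p-value = 0.0294
Decision: fail to reject H₀ at α = 0.01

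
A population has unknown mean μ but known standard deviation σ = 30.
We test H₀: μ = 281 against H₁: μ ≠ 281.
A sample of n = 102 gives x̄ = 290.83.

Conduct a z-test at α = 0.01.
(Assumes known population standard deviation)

Standard error: SE = σ/√n = 30/√102 = 2.9704
z-statistic: z = (x̄ - μ₀)/SE = (290.83 - 281)/2.9704 = 3.3093
Critical value: ±2.576
p-value = 0.0009
Decision: reject H₀

Answer: z = 3.3093, reject H₀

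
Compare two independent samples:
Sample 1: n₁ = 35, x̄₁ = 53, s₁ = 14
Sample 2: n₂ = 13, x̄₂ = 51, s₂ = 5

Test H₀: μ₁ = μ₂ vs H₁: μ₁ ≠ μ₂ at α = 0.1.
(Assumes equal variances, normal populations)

Answer: t = 0.5005, fail to reject H₀

Derivation:
Pooled variance: s²_p = [34×14² + 12×5²]/(46) = 151.3913
s_p = 12.3041
SE = s_p×√(1/n₁ + 1/n₂) = 12.3041×√(1/35 + 1/13) = 3.9964
t = (x̄₁ - x̄₂)/SE = (53 - 51)/3.9964 = 0.5005
df = 46, t-critical = ±1.679
Decision: fail to reject H₀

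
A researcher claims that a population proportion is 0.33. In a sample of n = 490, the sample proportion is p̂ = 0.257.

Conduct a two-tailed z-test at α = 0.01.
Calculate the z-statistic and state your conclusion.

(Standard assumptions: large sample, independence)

Answer: z = -3.4366, reject H₀

Derivation:
H₀: p = 0.33, H₁: p ≠ 0.33
Standard error: SE = √(p₀(1-p₀)/n) = √(0.33×0.67/490) = 0.021242
z-statistic: z = (p̂ - p₀)/SE = (0.257 - 0.33)/0.021242 = -3.4366
Critical value: z_0.005 = ±2.576
p-value = 0.0006
Decision: reject H₀ at α = 0.01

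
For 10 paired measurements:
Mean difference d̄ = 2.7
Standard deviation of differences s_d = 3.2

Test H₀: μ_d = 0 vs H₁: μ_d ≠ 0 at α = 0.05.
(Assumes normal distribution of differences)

Answer: t = 2.6682, reject H₀

Derivation:
df = n - 1 = 9
SE = s_d/√n = 3.2/√10 = 1.0119
t = d̄/SE = 2.7/1.0119 = 2.6682
Critical value: t_{0.025,9} = ±2.262
p-value ≈ 0.0257
Decision: reject H₀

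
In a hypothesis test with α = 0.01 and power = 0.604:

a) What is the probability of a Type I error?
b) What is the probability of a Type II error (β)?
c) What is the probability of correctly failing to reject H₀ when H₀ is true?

Answer: a) 0.01, b) 0.396, c) 0.99

Derivation:
a) Type I error probability = α = 0.01
b) Power = P(reject H₀ | H₁ true) = 1 - β = 0.604, so Type II error probability = β = 1 - Power = 0.396
c) P(fail to reject H₀ | H₀ true) = 1 - α = 0.99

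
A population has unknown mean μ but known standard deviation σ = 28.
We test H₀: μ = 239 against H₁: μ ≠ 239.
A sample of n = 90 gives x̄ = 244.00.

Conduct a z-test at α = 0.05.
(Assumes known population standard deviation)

Answer: z = 1.6941, fail to reject H₀

Derivation:
Standard error: SE = σ/√n = 28/√90 = 2.9515
z-statistic: z = (x̄ - μ₀)/SE = (244.00 - 239)/2.9515 = 1.6941
Critical value: ±1.960
p-value = 0.0902
Decision: fail to reject H₀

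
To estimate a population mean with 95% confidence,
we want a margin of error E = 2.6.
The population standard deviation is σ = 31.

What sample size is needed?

z_0.025 = 1.960
n = (z×σ/E)² = (1.960×31/2.6)²
n = 546.1209
Round up: n = 547

Answer: n = 547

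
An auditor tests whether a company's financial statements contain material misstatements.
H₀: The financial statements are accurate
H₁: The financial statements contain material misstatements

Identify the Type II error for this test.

Answer: Failing to detect material misstatements that are actually present

Derivation:
Type I error (α): Rejecting H₀ when H₀ is true
Type II error (β): Failing to reject H₀ when H₁ is true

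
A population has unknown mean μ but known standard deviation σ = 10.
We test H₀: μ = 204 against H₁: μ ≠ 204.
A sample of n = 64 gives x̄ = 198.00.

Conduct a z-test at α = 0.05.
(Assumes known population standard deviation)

Standard error: SE = σ/√n = 10/√64 = 1.2500
z-statistic: z = (x̄ - μ₀)/SE = (198.00 - 204)/1.2500 = -4.8000
Critical value: ±1.960
p-value < 0.0001
Decision: reject H₀

Answer: z = -4.8000, reject H₀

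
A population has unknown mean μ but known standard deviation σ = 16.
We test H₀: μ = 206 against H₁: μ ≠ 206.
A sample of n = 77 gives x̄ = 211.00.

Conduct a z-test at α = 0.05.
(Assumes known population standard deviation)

Answer: z = 2.7421, reject H₀

Derivation:
Standard error: SE = σ/√n = 16/√77 = 1.8234
z-statistic: z = (x̄ - μ₀)/SE = (211.00 - 206)/1.8234 = 2.7421
Critical value: ±1.960
p-value = 0.0061
Decision: reject H₀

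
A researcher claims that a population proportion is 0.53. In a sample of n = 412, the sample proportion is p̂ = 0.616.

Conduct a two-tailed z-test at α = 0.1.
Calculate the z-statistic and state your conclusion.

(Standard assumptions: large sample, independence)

H₀: p = 0.53, H₁: p ≠ 0.53
Standard error: SE = √(p₀(1-p₀)/n) = √(0.53×0.47/412) = 0.024589
z-statistic: z = (p̂ - p₀)/SE = (0.616 - 0.53)/0.024589 = 3.4975
Critical value: z_0.05 = ±1.645
p-value = 0.0005
Decision: reject H₀ at α = 0.1

Answer: z = 3.4975, reject H₀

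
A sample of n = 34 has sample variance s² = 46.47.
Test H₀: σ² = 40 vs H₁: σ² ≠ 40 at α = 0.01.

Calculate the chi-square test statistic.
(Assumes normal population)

Answer: χ² = 38.3377, fail to reject H₀

Derivation:
df = n - 1 = 33
χ² = (n-1)s²/σ₀² = 33×46.47/40 = 38.3377
Critical values: χ²_{0.995,33} = 15.815, χ²_{0.005,33} = 57.648
Rejection region: χ² < 15.815 or χ² > 57.648
Decision: fail to reject H₀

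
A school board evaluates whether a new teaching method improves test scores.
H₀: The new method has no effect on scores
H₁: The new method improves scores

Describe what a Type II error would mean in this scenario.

A Type I error (probability α) occurs when we reject a true H₀.
A Type II error (probability β) occurs when we fail to reject a false H₀.

Answer: Failing to adopt an effective teaching method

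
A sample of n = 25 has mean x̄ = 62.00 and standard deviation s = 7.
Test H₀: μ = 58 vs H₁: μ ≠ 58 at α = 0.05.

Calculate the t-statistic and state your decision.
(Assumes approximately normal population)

df = n - 1 = 24
SE = s/√n = 7/√25 = 1.4000
t = (x̄ - μ₀)/SE = (62.00 - 58)/1.4000 = 2.8571
Critical value: t_{0.025,24} = ±2.064
p-value ≈ 0.0087
Decision: reject H₀

Answer: t = 2.8571, reject H₀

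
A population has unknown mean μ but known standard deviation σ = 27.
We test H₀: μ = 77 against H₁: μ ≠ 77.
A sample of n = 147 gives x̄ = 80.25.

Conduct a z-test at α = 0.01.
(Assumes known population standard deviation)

Answer: z = 1.4594, fail to reject H₀

Derivation:
Standard error: SE = σ/√n = 27/√147 = 2.2269
z-statistic: z = (x̄ - μ₀)/SE = (80.25 - 77)/2.2269 = 1.4594
Critical value: ±2.576
p-value = 0.1445
Decision: fail to reject H₀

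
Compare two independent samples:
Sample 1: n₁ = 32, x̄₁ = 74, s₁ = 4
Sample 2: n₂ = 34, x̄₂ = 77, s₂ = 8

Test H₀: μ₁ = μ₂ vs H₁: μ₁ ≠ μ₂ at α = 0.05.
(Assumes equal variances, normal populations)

Answer: t = -1.9080, fail to reject H₀

Derivation:
Pooled variance: s²_p = [31×4² + 33×8²]/(64) = 40.7500
s_p = 6.3836
SE = s_p×√(1/n₁ + 1/n₂) = 6.3836×√(1/32 + 1/34) = 1.5723
t = (x̄₁ - x̄₂)/SE = (74 - 77)/1.5723 = -1.9080
df = 64, t-critical = ±1.998
Decision: fail to reject H₀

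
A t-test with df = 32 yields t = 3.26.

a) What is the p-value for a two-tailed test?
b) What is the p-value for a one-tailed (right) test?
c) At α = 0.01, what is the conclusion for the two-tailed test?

Answer: a) 0.0026, b) 0.0013, c) reject H₀

Derivation:
Using t-distribution with df = 32:
a) Two-tailed: p = 2×P(T > 3.26) = 0.0026
b) One-tailed: p = P(T > 3.26) = 0.0013
c) 0.0026 < 0.01, reject H₀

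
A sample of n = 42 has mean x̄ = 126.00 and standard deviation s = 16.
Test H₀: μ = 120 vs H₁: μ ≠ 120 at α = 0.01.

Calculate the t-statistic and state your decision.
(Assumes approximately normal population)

Answer: t = 2.4302, fail to reject H₀

Derivation:
df = n - 1 = 41
SE = s/√n = 16/√42 = 2.4689
t = (x̄ - μ₀)/SE = (126.00 - 120)/2.4689 = 2.4302
Critical value: t_{0.005,41} = ±2.701
p-value ≈ 0.0196
Decision: fail to reject H₀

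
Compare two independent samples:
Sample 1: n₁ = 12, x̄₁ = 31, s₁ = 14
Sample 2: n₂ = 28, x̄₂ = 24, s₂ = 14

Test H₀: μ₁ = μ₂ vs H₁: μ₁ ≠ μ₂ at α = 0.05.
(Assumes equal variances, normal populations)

Answer: t = 1.4491, fail to reject H₀

Derivation:
Pooled variance: s²_p = [11×14² + 27×14²]/(38) = 196.0000
s_p = 14.0000
SE = s_p×√(1/n₁ + 1/n₂) = 14.0000×√(1/12 + 1/28) = 4.8305
t = (x̄₁ - x̄₂)/SE = (31 - 24)/4.8305 = 1.4491
df = 38, t-critical = ±2.024
Decision: fail to reject H₀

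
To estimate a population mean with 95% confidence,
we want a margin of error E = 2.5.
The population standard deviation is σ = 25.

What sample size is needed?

Answer: n = 385

Derivation:
z_0.025 = 1.960
n = (z×σ/E)² = (1.960×25/2.5)²
n = 384.1600
Round up: n = 385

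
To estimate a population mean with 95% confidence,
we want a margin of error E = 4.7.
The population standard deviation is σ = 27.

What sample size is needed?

z_0.025 = 1.960
n = (z×σ/E)² = (1.960×27/4.7)²
n = 126.7780
Round up: n = 127

Answer: n = 127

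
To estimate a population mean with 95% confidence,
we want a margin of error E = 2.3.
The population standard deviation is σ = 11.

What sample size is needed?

Answer: n = 88

Derivation:
z_0.025 = 1.960
n = (z×σ/E)² = (1.960×11/2.3)²
n = 87.8702
Round up: n = 88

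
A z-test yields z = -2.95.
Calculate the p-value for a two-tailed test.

For z = -2.95:
p = 2×P(Z > |-2.95|) = 2×(1 - Φ(2.95)) = 0.0032

Answer: p-value ≈ 0.0032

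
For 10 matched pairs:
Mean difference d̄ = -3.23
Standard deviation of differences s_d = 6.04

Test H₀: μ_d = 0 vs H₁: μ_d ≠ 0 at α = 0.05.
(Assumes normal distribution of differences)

df = n - 1 = 9
SE = s_d/√n = 6.04/√10 = 1.9100
t = d̄/SE = -3.23/1.9100 = -1.6911
Critical value: t_{0.025,9} = ±2.262
p-value ≈ 0.1251
Decision: fail to reject H₀

Answer: t = -1.6911, fail to reject H₀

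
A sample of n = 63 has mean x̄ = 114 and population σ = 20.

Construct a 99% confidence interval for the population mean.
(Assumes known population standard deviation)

Answer: (107.5090, 120.4910)

Derivation:
Confidence level: 99%, α = 0.01
z_0.005 = 2.576
SE = σ/√n = 20/√63 = 2.5198
Margin of error = 2.576 × 2.5198 = 6.4910
CI: x̄ ± margin = 114 ± 6.4910
CI: (107.5090, 120.4910)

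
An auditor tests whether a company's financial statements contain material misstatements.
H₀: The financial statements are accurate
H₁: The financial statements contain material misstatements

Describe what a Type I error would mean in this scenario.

Answer: Concluding the statements are misstated when they are actually accurate

Derivation:
A Type I error (probability α) occurs when we reject a true H₀.
A Type II error (probability β) occurs when we fail to reject a false H₀.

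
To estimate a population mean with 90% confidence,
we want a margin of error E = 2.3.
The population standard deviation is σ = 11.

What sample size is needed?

Answer: n = 62

Derivation:
z_0.05 = 1.645
n = (z×σ/E)² = (1.645×11/2.3)²
n = 61.8958
Round up: n = 62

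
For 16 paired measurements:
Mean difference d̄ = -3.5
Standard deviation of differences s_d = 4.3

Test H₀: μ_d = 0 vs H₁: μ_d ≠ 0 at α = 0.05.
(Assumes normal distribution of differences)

Answer: t = -3.2558, reject H₀

Derivation:
df = n - 1 = 15
SE = s_d/√n = 4.3/√16 = 1.0750
t = d̄/SE = -3.5/1.0750 = -3.2558
Critical value: t_{0.025,15} = ±2.131
p-value ≈ 0.0053
Decision: reject H₀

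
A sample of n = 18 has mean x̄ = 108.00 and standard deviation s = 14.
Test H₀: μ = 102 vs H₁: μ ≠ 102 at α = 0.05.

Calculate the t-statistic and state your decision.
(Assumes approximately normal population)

df = n - 1 = 17
SE = s/√n = 14/√18 = 3.2998
t = (x̄ - μ₀)/SE = (108.00 - 102)/3.2998 = 1.8183
Critical value: t_{0.025,17} = ±2.110
p-value ≈ 0.0867
Decision: fail to reject H₀

Answer: t = 1.8183, fail to reject H₀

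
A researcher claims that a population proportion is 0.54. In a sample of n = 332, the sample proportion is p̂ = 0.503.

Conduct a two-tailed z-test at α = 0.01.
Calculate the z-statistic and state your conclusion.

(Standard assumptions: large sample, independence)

Answer: z = -1.3527, fail to reject H₀

Derivation:
H₀: p = 0.54, H₁: p ≠ 0.54
Standard error: SE = √(p₀(1-p₀)/n) = √(0.54×0.46/332) = 0.027353
z-statistic: z = (p̂ - p₀)/SE = (0.503 - 0.54)/0.027353 = -1.3527
Critical value: z_0.005 = ±2.576
p-value = 0.1762
Decision: fail to reject H₀ at α = 0.01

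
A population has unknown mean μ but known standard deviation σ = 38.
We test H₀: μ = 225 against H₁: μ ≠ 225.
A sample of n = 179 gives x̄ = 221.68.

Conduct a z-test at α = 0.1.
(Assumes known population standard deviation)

Standard error: SE = σ/√n = 38/√179 = 2.8403
z-statistic: z = (x̄ - μ₀)/SE = (221.68 - 225)/2.8403 = -1.1689
Critical value: ±1.645
p-value = 0.2424
Decision: fail to reject H₀

Answer: z = -1.1689, fail to reject H₀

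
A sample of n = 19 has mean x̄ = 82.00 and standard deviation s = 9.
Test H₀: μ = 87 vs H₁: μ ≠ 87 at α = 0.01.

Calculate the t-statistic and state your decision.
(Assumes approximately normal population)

df = n - 1 = 18
SE = s/√n = 9/√19 = 2.0647
t = (x̄ - μ₀)/SE = (82.00 - 87)/2.0647 = -2.4217
Critical value: t_{0.005,18} = ±2.878
p-value ≈ 0.0262
Decision: fail to reject H₀

Answer: t = -2.4217, fail to reject H₀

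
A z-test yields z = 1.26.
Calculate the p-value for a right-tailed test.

For z = 1.26:
p = P(Z > 1.26) = 1 - Φ(1.26) = 0.1038

Answer: p-value ≈ 0.1038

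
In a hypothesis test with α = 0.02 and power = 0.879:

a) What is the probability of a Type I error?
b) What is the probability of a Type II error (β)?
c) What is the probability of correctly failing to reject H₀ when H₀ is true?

Answer: a) 0.02, b) 0.121, c) 0.98

Derivation:
a) Type I error probability = α = 0.02
b) Power = P(reject H₀ | H₁ true) = 1 - β = 0.879, so Type II error probability = β = 1 - Power = 0.121
c) P(fail to reject H₀ | H₀ true) = 1 - α = 0.98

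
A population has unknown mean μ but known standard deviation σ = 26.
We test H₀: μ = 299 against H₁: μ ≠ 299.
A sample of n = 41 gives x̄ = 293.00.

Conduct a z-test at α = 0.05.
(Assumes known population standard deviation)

Answer: z = -1.4777, fail to reject H₀

Derivation:
Standard error: SE = σ/√n = 26/√41 = 4.0605
z-statistic: z = (x̄ - μ₀)/SE = (293.00 - 299)/4.0605 = -1.4777
Critical value: ±1.960
p-value = 0.1395
Decision: fail to reject H₀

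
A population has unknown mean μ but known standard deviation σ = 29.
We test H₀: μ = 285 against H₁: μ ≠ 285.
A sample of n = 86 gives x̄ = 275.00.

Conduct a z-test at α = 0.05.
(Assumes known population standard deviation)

Answer: z = -3.1977, reject H₀

Derivation:
Standard error: SE = σ/√n = 29/√86 = 3.1272
z-statistic: z = (x̄ - μ₀)/SE = (275.00 - 285)/3.1272 = -3.1977
Critical value: ±1.960
p-value = 0.0014
Decision: reject H₀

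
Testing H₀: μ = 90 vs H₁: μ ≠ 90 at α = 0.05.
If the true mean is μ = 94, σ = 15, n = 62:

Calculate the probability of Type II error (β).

Answer: β ≈ 0.4444

Derivation:
SE = σ/√n = 15/√62 = 1.9050
Critical values: μ₀ ± z_0.025×SE = 90 ± 1.960×1.9050
Acceptance region: (86.2662, 93.7338)
Under H₁ (μ = 94): z_high = (93.7338 - 94)/1.9050 = -0.1397, z_low = (86.2662 - 94)/1.9050 = -4.0597
β = P(not reject | H₁) = Φ(-0.1397) - Φ(-4.0597) ≈ 0.4444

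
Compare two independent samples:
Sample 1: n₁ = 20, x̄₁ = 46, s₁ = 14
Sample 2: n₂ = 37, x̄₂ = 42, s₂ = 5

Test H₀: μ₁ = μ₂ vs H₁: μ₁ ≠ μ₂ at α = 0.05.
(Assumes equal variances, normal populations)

Pooled variance: s²_p = [19×14² + 36×5²]/(55) = 84.0727
s_p = 9.1691
SE = s_p×√(1/n₁ + 1/n₂) = 9.1691×√(1/20 + 1/37) = 2.5448
t = (x̄₁ - x̄₂)/SE = (46 - 42)/2.5448 = 1.5718
df = 55, t-critical = ±2.004
Decision: fail to reject H₀

Answer: t = 1.5718, fail to reject H₀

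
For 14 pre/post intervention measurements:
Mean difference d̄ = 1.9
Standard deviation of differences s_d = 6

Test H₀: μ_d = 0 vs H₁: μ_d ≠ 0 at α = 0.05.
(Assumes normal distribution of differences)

Answer: t = 1.1848, fail to reject H₀

Derivation:
df = n - 1 = 13
SE = s_d/√n = 6/√14 = 1.6036
t = d̄/SE = 1.9/1.6036 = 1.1848
Critical value: t_{0.025,13} = ±2.160
p-value ≈ 0.2573
Decision: fail to reject H₀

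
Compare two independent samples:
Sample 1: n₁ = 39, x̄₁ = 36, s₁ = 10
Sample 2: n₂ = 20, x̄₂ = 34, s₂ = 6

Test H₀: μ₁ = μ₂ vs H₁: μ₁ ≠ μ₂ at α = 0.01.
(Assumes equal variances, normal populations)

Answer: t = 0.8199, fail to reject H₀

Derivation:
Pooled variance: s²_p = [38×10² + 19×6²]/(57) = 78.6667
s_p = 8.8694
SE = s_p×√(1/n₁ + 1/n₂) = 8.8694×√(1/39 + 1/20) = 2.4393
t = (x̄₁ - x̄₂)/SE = (36 - 34)/2.4393 = 0.8199
df = 57, t-critical = ±2.665
Decision: fail to reject H₀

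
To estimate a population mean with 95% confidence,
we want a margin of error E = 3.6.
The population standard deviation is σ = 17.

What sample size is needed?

Answer: n = 86

Derivation:
z_0.025 = 1.960
n = (z×σ/E)² = (1.960×17/3.6)²
n = 85.6653
Round up: n = 86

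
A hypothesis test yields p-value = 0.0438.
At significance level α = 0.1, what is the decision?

Compare p-value to α:
0.0438 < 0.1
Decision: reject H₀

Answer: reject H₀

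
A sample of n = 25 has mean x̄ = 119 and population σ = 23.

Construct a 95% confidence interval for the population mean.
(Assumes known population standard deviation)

Confidence level: 95%, α = 0.05
z_0.025 = 1.960
SE = σ/√n = 23/√25 = 4.6000
Margin of error = 1.960 × 4.6000 = 9.0160
CI: x̄ ± margin = 119 ± 9.0160
CI: (109.9840, 128.0160)

Answer: (109.9840, 128.0160)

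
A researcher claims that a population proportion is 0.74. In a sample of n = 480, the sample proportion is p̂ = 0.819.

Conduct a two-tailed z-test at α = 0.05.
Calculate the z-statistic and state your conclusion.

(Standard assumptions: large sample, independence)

H₀: p = 0.74, H₁: p ≠ 0.74
Standard error: SE = √(p₀(1-p₀)/n) = √(0.74×0.26/480) = 0.020021
z-statistic: z = (p̂ - p₀)/SE = (0.819 - 0.74)/0.020021 = 3.9459
Critical value: z_0.025 = ±1.960
p-value = 0.0001
Decision: reject H₀ at α = 0.05

Answer: z = 3.9459, reject H₀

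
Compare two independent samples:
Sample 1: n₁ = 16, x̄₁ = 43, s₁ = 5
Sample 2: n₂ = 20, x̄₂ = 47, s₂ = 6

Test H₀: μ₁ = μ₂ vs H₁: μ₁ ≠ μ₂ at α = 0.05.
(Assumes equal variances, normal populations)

Answer: t = -2.1369, reject H₀

Derivation:
Pooled variance: s²_p = [15×5² + 19×6²]/(34) = 31.1471
s_p = 5.5810
SE = s_p×√(1/n₁ + 1/n₂) = 5.5810×√(1/16 + 1/20) = 1.8719
t = (x̄₁ - x̄₂)/SE = (43 - 47)/1.8719 = -2.1369
df = 34, t-critical = ±2.032
Decision: reject H₀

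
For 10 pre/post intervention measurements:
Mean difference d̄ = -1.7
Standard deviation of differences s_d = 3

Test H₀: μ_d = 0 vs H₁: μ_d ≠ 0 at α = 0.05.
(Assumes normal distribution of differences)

Answer: t = -1.7919, fail to reject H₀

Derivation:
df = n - 1 = 9
SE = s_d/√n = 3/√10 = 0.9487
t = d̄/SE = -1.7/0.9487 = -1.7919
Critical value: t_{0.025,9} = ±2.262
p-value ≈ 0.1067
Decision: fail to reject H₀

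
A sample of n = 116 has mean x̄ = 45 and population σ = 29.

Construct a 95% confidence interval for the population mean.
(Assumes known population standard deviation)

Answer: (39.7225, 50.2775)

Derivation:
Confidence level: 95%, α = 0.05
z_0.025 = 1.960
SE = σ/√n = 29/√116 = 2.6926
Margin of error = 1.960 × 2.6926 = 5.2775
CI: x̄ ± margin = 45 ± 5.2775
CI: (39.7225, 50.2775)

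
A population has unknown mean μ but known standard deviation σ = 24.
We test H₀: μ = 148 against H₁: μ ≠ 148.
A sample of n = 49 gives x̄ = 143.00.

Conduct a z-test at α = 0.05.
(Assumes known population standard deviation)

Answer: z = -1.4583, fail to reject H₀

Derivation:
Standard error: SE = σ/√n = 24/√49 = 3.4286
z-statistic: z = (x̄ - μ₀)/SE = (143.00 - 148)/3.4286 = -1.4583
Critical value: ±1.960
p-value = 0.1448
Decision: fail to reject H₀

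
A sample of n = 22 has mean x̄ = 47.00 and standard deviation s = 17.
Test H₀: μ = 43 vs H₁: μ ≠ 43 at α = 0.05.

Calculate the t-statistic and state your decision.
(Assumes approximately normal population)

df = n - 1 = 21
SE = s/√n = 17/√22 = 3.6244
t = (x̄ - μ₀)/SE = (47.00 - 43)/3.6244 = 1.1036
Critical value: t_{0.025,21} = ±2.080
p-value ≈ 0.2823
Decision: fail to reject H₀

Answer: t = 1.1036, fail to reject H₀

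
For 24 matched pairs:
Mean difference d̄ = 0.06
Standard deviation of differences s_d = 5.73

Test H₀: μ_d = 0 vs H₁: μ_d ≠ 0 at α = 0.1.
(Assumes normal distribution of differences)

df = n - 1 = 23
SE = s_d/√n = 5.73/√24 = 1.1696
t = d̄/SE = 0.06/1.1696 = 0.0513
Critical value: t_{0.05,23} = ±1.714
p-value ≈ 0.9595
Decision: fail to reject H₀

Answer: t = 0.0513, fail to reject H₀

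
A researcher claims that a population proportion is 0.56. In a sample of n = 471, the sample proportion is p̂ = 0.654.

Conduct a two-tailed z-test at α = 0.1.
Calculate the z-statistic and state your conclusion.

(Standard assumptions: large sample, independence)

Answer: z = 4.1098, reject H₀

Derivation:
H₀: p = 0.56, H₁: p ≠ 0.56
Standard error: SE = √(p₀(1-p₀)/n) = √(0.56×0.44/471) = 0.022872
z-statistic: z = (p̂ - p₀)/SE = (0.654 - 0.56)/0.022872 = 4.1098
Critical value: z_0.05 = ±1.645
p-value < 0.0001
Decision: reject H₀ at α = 0.1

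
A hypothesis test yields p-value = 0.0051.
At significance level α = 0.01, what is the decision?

Compare p-value to α:
0.0051 < 0.01
Decision: reject H₀

Answer: reject H₀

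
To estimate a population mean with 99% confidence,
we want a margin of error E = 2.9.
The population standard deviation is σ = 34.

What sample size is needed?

Answer: n = 913

Derivation:
z_0.005 = 2.576
n = (z×σ/E)² = (2.576×34/2.9)²
n = 912.1233
Round up: n = 913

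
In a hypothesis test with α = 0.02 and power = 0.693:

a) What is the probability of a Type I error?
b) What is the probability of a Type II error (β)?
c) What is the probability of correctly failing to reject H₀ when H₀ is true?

Answer: a) 0.02, b) 0.307, c) 0.98

Derivation:
a) Type I error probability = α = 0.02
b) Power = P(reject H₀ | H₁ true) = 1 - β = 0.693, so Type II error probability = β = 1 - Power = 0.307
c) P(fail to reject H₀ | H₀ true) = 1 - α = 0.98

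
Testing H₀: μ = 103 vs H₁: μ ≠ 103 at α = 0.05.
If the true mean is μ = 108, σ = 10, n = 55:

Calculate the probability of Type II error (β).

Answer: β ≈ 0.0402

Derivation:
SE = σ/√n = 10/√55 = 1.3484
Critical values: μ₀ ± z_0.025×SE = 103 ± 1.960×1.3484
Acceptance region: (100.3571, 105.6429)
Under H₁ (μ = 108): z_high = (105.6429 - 108)/1.3484 = -1.7481, z_low = (100.3571 - 108)/1.3484 = -5.6681
β = P(not reject | H₁) = Φ(-1.7481) - Φ(-5.6681) ≈ 0.0402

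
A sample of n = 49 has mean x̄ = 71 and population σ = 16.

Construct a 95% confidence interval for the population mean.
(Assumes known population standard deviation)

Confidence level: 95%, α = 0.05
z_0.025 = 1.960
SE = σ/√n = 16/√49 = 2.2857
Margin of error = 1.960 × 2.2857 = 4.4800
CI: x̄ ± margin = 71 ± 4.4800
CI: (66.5200, 75.4800)

Answer: (66.5200, 75.4800)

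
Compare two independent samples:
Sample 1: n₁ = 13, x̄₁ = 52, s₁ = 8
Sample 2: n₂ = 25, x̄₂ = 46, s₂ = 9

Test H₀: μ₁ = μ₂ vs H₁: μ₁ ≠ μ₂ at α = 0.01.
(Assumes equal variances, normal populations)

Pooled variance: s²_p = [12×8² + 24×9²]/(36) = 75.3333
s_p = 8.6795
SE = s_p×√(1/n₁ + 1/n₂) = 8.6795×√(1/13 + 1/25) = 2.9679
t = (x̄₁ - x̄₂)/SE = (52 - 46)/2.9679 = 2.0216
df = 36, t-critical = ±2.719
Decision: fail to reject H₀

Answer: t = 2.0216, fail to reject H₀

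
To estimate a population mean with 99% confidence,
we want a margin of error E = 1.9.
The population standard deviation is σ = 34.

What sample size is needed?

z_0.005 = 2.576
n = (z×σ/E)² = (2.576×34/1.9)²
n = 2124.9189
Round up: n = 2125

Answer: n = 2125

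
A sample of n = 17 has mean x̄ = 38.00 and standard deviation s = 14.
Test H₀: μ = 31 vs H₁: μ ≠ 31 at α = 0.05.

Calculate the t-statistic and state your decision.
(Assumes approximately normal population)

df = n - 1 = 16
SE = s/√n = 14/√17 = 3.3955
t = (x̄ - μ₀)/SE = (38.00 - 31)/3.3955 = 2.0616
Critical value: t_{0.025,16} = ±2.120
p-value ≈ 0.0559
Decision: fail to reject H₀

Answer: t = 2.0616, fail to reject H₀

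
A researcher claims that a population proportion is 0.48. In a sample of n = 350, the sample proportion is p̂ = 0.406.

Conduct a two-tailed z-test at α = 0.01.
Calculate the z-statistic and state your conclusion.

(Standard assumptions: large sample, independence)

H₀: p = 0.48, H₁: p ≠ 0.48
Standard error: SE = √(p₀(1-p₀)/n) = √(0.48×0.52/350) = 0.026705
z-statistic: z = (p̂ - p₀)/SE = (0.406 - 0.48)/0.026705 = -2.7710
Critical value: z_0.005 = ±2.576
p-value = 0.0056
Decision: reject H₀ at α = 0.01

Answer: z = -2.7710, reject H₀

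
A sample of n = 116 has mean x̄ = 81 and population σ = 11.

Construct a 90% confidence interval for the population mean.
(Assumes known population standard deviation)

Answer: (79.3200, 82.6800)

Derivation:
Confidence level: 90%, α = 0.1
z_0.05 = 1.645
SE = σ/√n = 11/√116 = 1.0213
Margin of error = 1.645 × 1.0213 = 1.6800
CI: x̄ ± margin = 81 ± 1.6800
CI: (79.3200, 82.6800)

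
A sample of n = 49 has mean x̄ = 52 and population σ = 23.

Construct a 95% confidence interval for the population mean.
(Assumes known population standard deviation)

Answer: (45.5600, 58.4400)

Derivation:
Confidence level: 95%, α = 0.05
z_0.025 = 1.960
SE = σ/√n = 23/√49 = 3.2857
Margin of error = 1.960 × 3.2857 = 6.4400
CI: x̄ ± margin = 52 ± 6.4400
CI: (45.5600, 58.4400)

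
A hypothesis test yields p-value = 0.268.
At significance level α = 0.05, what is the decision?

Answer: fail to reject H₀

Derivation:
Compare p-value to α:
0.268 ≥ 0.05
Decision: fail to reject H₀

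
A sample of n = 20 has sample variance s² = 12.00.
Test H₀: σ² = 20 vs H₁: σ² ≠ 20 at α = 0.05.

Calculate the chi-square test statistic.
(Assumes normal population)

Answer: χ² = 11.4000, fail to reject H₀

Derivation:
df = n - 1 = 19
χ² = (n-1)s²/σ₀² = 19×12.00/20 = 11.4000
Critical values: χ²_{0.975,19} = 8.907, χ²_{0.025,19} = 32.852
Rejection region: χ² < 8.907 or χ² > 32.852
Decision: fail to reject H₀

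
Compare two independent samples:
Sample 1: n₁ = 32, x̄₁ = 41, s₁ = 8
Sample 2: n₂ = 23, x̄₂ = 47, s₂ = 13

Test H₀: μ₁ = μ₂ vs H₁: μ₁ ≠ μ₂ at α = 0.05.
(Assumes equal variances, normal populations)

Pooled variance: s²_p = [31×8² + 22×13²]/(53) = 107.5849
s_p = 10.3723
SE = s_p×√(1/n₁ + 1/n₂) = 10.3723×√(1/32 + 1/23) = 2.8354
t = (x̄₁ - x̄₂)/SE = (41 - 47)/2.8354 = -2.1161
df = 53, t-critical = ±2.006
Decision: reject H₀

Answer: t = -2.1161, reject H₀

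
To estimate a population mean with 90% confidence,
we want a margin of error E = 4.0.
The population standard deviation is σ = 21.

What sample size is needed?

z_0.05 = 1.645
n = (z×σ/E)² = (1.645×21/4.0)²
n = 74.5848
Round up: n = 75

Answer: n = 75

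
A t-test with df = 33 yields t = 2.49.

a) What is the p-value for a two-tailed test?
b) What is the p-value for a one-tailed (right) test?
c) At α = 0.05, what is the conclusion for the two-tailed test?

Using t-distribution with df = 33:
a) Two-tailed: p = 2×P(T > 2.49) = 0.0180
b) One-tailed: p = P(T > 2.49) = 0.0090
c) 0.0180 < 0.05, reject H₀

Answer: a) 0.0180, b) 0.0090, c) reject H₀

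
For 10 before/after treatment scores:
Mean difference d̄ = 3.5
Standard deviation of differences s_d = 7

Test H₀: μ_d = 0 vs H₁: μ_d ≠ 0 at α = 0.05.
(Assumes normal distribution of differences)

df = n - 1 = 9
SE = s_d/√n = 7/√10 = 2.2136
t = d̄/SE = 3.5/2.2136 = 1.5811
Critical value: t_{0.025,9} = ±2.262
p-value ≈ 0.1483
Decision: fail to reject H₀

Answer: t = 1.5811, fail to reject H₀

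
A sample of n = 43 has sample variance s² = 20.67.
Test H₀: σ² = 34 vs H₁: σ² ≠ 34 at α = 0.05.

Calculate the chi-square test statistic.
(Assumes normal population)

Answer: χ² = 25.5335, reject H₀

Derivation:
df = n - 1 = 42
χ² = (n-1)s²/σ₀² = 42×20.67/34 = 25.5335
Critical values: χ²_{0.975,42} = 25.999, χ²_{0.025,42} = 61.777
Rejection region: χ² < 25.999 or χ² > 61.777
Decision: reject H₀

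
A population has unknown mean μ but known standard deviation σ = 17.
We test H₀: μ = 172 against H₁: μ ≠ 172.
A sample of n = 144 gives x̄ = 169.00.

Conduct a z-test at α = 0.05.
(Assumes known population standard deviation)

Answer: z = -2.1176, reject H₀

Derivation:
Standard error: SE = σ/√n = 17/√144 = 1.4167
z-statistic: z = (x̄ - μ₀)/SE = (169.00 - 172)/1.4167 = -2.1176
Critical value: ±1.960
p-value = 0.0342
Decision: reject H₀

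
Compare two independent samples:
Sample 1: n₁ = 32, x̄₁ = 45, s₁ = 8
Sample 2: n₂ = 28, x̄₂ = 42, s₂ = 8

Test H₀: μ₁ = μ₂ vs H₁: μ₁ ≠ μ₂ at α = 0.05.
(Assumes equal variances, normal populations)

Pooled variance: s²_p = [31×8² + 27×8²]/(58) = 64.0000
s_p = 8.0000
SE = s_p×√(1/n₁ + 1/n₂) = 8.0000×√(1/32 + 1/28) = 2.0702
t = (x̄₁ - x̄₂)/SE = (45 - 42)/2.0702 = 1.4491
df = 58, t-critical = ±2.002
Decision: fail to reject H₀

Answer: t = 1.4491, fail to reject H₀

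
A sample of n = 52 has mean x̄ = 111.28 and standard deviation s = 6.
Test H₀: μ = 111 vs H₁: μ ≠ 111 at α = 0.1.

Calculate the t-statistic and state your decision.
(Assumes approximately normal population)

Answer: t = 0.3365, fail to reject H₀

Derivation:
df = n - 1 = 51
SE = s/√n = 6/√52 = 0.8321
t = (x̄ - μ₀)/SE = (111.28 - 111)/0.8321 = 0.3365
Critical value: t_{0.05,51} = ±1.675
p-value ≈ 0.7379
Decision: fail to reject H₀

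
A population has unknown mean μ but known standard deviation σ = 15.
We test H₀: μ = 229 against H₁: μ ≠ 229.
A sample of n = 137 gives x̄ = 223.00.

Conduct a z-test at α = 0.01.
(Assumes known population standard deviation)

Standard error: SE = σ/√n = 15/√137 = 1.2815
z-statistic: z = (x̄ - μ₀)/SE = (223.00 - 229)/1.2815 = -4.6820
Critical value: ±2.576
p-value < 0.0001
Decision: reject H₀

Answer: z = -4.6820, reject H₀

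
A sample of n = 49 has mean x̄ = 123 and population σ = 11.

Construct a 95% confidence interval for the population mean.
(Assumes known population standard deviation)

Answer: (119.9201, 126.0799)

Derivation:
Confidence level: 95%, α = 0.05
z_0.025 = 1.960
SE = σ/√n = 11/√49 = 1.5714
Margin of error = 1.960 × 1.5714 = 3.0799
CI: x̄ ± margin = 123 ± 3.0799
CI: (119.9201, 126.0799)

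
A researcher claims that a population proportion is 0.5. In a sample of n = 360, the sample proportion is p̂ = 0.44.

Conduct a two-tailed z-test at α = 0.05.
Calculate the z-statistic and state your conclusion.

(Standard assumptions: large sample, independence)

H₀: p = 0.5, H₁: p ≠ 0.5
Standard error: SE = √(p₀(1-p₀)/n) = √(0.5×0.5/360) = 0.026352
z-statistic: z = (p̂ - p₀)/SE = (0.44 - 0.5)/0.026352 = -2.2769
Critical value: z_0.025 = ±1.960
p-value = 0.0228
Decision: reject H₀ at α = 0.05

Answer: z = -2.2769, reject H₀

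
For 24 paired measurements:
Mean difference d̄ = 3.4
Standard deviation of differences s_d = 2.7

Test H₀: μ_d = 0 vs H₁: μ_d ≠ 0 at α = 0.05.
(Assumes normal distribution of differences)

Answer: t = 6.1695, reject H₀

Derivation:
df = n - 1 = 23
SE = s_d/√n = 2.7/√24 = 0.5511
t = d̄/SE = 3.4/0.5511 = 6.1695
Critical value: t_{0.025,23} = ±2.069
p-value < 0.0001
Decision: reject H₀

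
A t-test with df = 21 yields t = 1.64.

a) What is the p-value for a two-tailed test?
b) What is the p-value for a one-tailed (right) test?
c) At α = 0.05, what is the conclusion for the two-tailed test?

Answer: a) 0.1159, b) 0.0580, c) fail to reject H₀

Derivation:
Using t-distribution with df = 21:
a) Two-tailed: p = 2×P(T > 1.64) = 0.1159
b) One-tailed: p = P(T > 1.64) = 0.0580
c) 0.1159 ≥ 0.05, fail to reject H₀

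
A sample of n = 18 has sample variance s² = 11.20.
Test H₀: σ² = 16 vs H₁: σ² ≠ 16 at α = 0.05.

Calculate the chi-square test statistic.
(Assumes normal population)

df = n - 1 = 17
χ² = (n-1)s²/σ₀² = 17×11.20/16 = 11.9000
Critical values: χ²_{0.975,17} = 7.564, χ²_{0.025,17} = 30.191
Rejection region: χ² < 7.564 or χ² > 30.191
Decision: fail to reject H₀

Answer: χ² = 11.9000, fail to reject H₀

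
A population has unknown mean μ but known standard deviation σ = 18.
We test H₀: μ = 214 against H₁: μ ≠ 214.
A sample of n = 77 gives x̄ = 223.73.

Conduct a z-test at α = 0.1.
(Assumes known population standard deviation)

Standard error: SE = σ/√n = 18/√77 = 2.0513
z-statistic: z = (x̄ - μ₀)/SE = (223.73 - 214)/2.0513 = 4.7433
Critical value: ±1.645
p-value < 0.0001
Decision: reject H₀

Answer: z = 4.7433, reject H₀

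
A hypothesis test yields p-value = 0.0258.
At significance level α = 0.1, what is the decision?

Answer: reject H₀

Derivation:
Compare p-value to α:
0.0258 < 0.1
Decision: reject H₀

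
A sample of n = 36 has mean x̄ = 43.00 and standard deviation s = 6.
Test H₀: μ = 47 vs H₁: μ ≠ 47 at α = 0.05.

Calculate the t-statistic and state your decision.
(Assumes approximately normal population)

Answer: t = -4.0000, reject H₀

Derivation:
df = n - 1 = 35
SE = s/√n = 6/√36 = 1.0000
t = (x̄ - μ₀)/SE = (43.00 - 47)/1.0000 = -4.0000
Critical value: t_{0.025,35} = ±2.030
p-value ≈ 0.0003
Decision: reject H₀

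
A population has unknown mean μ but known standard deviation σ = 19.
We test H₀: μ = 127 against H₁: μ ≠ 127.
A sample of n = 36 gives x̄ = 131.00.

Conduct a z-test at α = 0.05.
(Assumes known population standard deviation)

Answer: z = 1.2631, fail to reject H₀

Derivation:
Standard error: SE = σ/√n = 19/√36 = 3.1667
z-statistic: z = (x̄ - μ₀)/SE = (131.00 - 127)/3.1667 = 1.2631
Critical value: ±1.960
p-value = 0.2066
Decision: fail to reject H₀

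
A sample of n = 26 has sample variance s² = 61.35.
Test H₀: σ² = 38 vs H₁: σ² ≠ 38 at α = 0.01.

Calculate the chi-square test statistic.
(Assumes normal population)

Answer: χ² = 40.3618, fail to reject H₀

Derivation:
df = n - 1 = 25
χ² = (n-1)s²/σ₀² = 25×61.35/38 = 40.3618
Critical values: χ²_{0.995,25} = 10.520, χ²_{0.005,25} = 46.928
Rejection region: χ² < 10.520 or χ² > 46.928
Decision: fail to reject H₀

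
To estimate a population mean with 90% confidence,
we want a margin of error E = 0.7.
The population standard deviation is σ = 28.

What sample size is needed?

Answer: n = 4330

Derivation:
z_0.05 = 1.645
n = (z×σ/E)² = (1.645×28/0.7)²
n = 4329.6400
Round up: n = 4330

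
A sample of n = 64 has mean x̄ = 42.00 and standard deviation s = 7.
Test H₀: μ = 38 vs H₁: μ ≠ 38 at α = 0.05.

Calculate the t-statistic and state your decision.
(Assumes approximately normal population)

df = n - 1 = 63
SE = s/√n = 7/√64 = 0.8750
t = (x̄ - μ₀)/SE = (42.00 - 38)/0.8750 = 4.5714
Critical value: t_{0.025,63} = ±1.998
p-value < 0.0001
Decision: reject H₀

Answer: t = 4.5714, reject H₀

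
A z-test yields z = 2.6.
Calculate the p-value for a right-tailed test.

Answer: p-value ≈ 0.0047

Derivation:
For z = 2.6:
p = P(Z > 2.6) = 1 - Φ(2.6) = 0.0047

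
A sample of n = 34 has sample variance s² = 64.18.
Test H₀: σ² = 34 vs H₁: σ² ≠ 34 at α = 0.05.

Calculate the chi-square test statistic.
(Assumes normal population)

df = n - 1 = 33
χ² = (n-1)s²/σ₀² = 33×64.18/34 = 62.2924
Critical values: χ²_{0.975,33} = 19.047, χ²_{0.025,33} = 50.725
Rejection region: χ² < 19.047 or χ² > 50.725
Decision: reject H₀

Answer: χ² = 62.2924, reject H₀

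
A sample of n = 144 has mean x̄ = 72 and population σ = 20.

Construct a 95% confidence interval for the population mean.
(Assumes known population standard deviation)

Answer: (68.7333, 75.2667)

Derivation:
Confidence level: 95%, α = 0.05
z_0.025 = 1.960
SE = σ/√n = 20/√144 = 1.6667
Margin of error = 1.960 × 1.6667 = 3.2667
CI: x̄ ± margin = 72 ± 3.2667
CI: (68.7333, 75.2667)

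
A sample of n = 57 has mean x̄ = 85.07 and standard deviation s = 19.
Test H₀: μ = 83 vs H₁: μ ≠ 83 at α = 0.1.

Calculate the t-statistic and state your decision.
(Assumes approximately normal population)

Answer: t = 0.8225, fail to reject H₀

Derivation:
df = n - 1 = 56
SE = s/√n = 19/√57 = 2.5166
t = (x̄ - μ₀)/SE = (85.07 - 83)/2.5166 = 0.8225
Critical value: t_{0.05,56} = ±1.673
p-value ≈ 0.4143
Decision: fail to reject H₀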